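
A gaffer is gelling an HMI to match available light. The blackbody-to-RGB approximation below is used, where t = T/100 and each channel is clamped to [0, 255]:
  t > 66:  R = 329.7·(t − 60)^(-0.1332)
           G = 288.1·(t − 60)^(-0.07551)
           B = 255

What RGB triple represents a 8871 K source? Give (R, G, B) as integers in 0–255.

t = 8871/100 = 88.71; the t > 66 branch applies.
R = 329.7·(88.71 − 60)^(-0.1332) = 329.7·28.71^(-0.1332) = 329.7·0.63943 = 210.819.
G = 288.1·(88.71 − 60)^(-0.07551) = 288.1·28.71^(-0.07551) = 288.1·0.77608 = 223.587.
B = 255 by definition for t > 66.
Rounded: (211, 224, 255).

(211, 224, 255)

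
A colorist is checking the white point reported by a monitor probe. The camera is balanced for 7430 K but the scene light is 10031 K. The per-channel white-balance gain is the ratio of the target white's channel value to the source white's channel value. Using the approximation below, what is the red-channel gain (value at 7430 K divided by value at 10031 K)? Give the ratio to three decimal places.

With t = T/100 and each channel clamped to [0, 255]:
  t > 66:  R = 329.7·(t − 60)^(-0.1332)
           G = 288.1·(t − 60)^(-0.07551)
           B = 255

At 10031 K (t = 100.31):
  R = 329.7·(100.31 − 60)^(-0.1332) = 329.7·40.31^(-0.1332) = 329.7·0.61117 = 201.501.
At 7430 K (t = 74.3):
  R = 329.7·(74.3 − 60)^(-0.1332) = 329.7·14.3^(-0.1332) = 329.7·0.70163 = 231.328.
Gain = 231.328 / 201.501 = 1.1480 → 1.148.

1.148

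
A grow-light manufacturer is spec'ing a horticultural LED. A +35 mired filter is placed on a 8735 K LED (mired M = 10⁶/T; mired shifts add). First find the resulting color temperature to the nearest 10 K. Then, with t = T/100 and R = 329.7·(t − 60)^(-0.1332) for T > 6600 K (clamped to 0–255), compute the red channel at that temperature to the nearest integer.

M_in = 10⁶/8735 = 114.48; M_out = 114.48 + (+35) = 149.48.
T_out = 10⁶/149.48 = 6689.8 K → 6690 K; t = 66.9.
R = 329.7·(66.9 − 60)^(-0.1332) = 329.7·6.9^(-0.1332) = 329.7·0.77315 = 254.908.
Rounded: 255.

255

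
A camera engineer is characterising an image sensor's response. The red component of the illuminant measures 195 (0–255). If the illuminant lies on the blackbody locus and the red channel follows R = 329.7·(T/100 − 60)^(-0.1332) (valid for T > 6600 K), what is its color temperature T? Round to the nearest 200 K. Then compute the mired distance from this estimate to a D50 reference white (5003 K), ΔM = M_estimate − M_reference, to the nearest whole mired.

(t − 60)^(-0.1332) = 195/329.7 = 0.59145.
t − 60 = 0.59145^(1/-0.1332) = 0.59145^(-7.508) = 51.564, so t = 111.564.
T = 100·t = 11156 K → 11200 K to the nearest 200 K.
M_estimate = 10⁶/11200 = 89.29; M_reference = 10⁶/5003 = 199.88.
ΔM = 89.29 − 199.88 = -110.59 → -111 mireds.

-111 mireds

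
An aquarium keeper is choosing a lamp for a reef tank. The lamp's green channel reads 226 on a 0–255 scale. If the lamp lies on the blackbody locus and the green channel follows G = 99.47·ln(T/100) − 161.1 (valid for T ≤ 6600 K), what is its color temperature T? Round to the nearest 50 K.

4900 K

ln t = (226 + 161.1) / 99.47 = 3.8916.
t = e^3.8916 = 48.990.
T = 100·t = 4899 K → 4900 K to the nearest 50 K.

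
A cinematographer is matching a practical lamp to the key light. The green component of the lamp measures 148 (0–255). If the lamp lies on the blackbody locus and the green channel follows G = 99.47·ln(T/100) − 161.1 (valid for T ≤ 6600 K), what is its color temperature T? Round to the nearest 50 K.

2250 K

ln t = (148 + 161.1) / 99.47 = 3.1075.
t = e^3.1075 = 22.364.
T = 100·t = 2236 K → 2250 K to the nearest 50 K.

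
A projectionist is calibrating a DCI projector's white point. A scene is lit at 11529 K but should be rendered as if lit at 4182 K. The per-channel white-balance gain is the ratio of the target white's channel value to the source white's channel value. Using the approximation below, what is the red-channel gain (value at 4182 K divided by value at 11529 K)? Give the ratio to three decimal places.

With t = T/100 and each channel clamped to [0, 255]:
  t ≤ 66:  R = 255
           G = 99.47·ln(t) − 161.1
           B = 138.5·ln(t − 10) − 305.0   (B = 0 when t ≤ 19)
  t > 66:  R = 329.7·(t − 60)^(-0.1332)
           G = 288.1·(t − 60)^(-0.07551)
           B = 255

At 11529 K (t = 115.29):
  R = 329.7·(115.29 − 60)^(-0.1332) = 329.7·55.29^(-0.1332) = 329.7·0.58598 = 193.196.
At 4182 K (t = 41.82):
  R = 255 by definition for t ≤ 66.
Gain = 255.000 / 193.196 = 1.3199 → 1.320.

1.320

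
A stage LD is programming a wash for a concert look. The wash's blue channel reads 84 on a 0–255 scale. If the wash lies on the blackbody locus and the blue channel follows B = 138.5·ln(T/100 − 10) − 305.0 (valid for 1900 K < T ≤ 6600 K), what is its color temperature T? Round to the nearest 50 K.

ln(t − 10) = (84 + 305.0) / 138.5 = 2.8087.
t − 10 = e^2.8087 = 16.588, so t = 26.588.
T = 100·t = 2659 K → 2650 K to the nearest 50 K.

2650 K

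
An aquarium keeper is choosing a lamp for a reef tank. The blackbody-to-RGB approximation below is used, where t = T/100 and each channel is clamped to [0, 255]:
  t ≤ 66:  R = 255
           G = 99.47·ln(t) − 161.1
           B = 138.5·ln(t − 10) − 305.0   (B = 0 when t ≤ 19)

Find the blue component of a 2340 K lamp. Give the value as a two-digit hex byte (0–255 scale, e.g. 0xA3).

t = 2340/100 = 23.4; the t ≤ 66 branch applies.
B = 138.5·ln(23.4 − 10) − 305.0 = 138.5·ln 13.4 − 305.0 = 138.5·2.5953 − 305.0 = 54.443.
Rounded: 54; in hex, 0x36.

0x36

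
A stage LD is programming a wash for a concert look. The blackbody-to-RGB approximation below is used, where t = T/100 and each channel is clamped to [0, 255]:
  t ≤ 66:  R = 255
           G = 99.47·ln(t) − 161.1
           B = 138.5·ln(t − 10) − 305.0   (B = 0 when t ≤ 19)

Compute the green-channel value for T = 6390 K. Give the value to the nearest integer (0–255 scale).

t = 6390/100 = 63.9; the t ≤ 66 branch applies.
G = 99.47·ln 63.9 − 161.1 = 99.47·4.1573 − 161.1 = 252.429.
Rounded: 252.

252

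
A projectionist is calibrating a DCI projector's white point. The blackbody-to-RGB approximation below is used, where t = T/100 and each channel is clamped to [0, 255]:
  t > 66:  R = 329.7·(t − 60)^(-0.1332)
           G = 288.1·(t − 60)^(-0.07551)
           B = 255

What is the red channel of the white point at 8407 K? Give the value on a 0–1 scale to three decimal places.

t = 8407/100 = 84.07; the t > 66 branch applies.
R = 329.7·(84.07 − 60)^(-0.1332) = 329.7·24.07^(-0.1332) = 329.7·0.65462 = 215.827.
On a 0–1 scale: 215.827/255 = 0.8464 → 0.846.

0.846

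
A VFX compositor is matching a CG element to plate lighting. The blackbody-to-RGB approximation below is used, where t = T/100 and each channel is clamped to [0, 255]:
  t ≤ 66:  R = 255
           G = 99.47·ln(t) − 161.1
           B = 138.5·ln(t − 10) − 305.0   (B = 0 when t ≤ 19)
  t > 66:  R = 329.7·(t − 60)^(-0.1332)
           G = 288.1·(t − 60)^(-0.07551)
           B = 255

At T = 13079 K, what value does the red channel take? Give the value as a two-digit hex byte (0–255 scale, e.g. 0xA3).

t = 13079/100 = 130.79; the t > 66 branch applies.
R = 329.7·(130.79 − 60)^(-0.1332) = 329.7·70.79^(-0.1332) = 329.7·0.56700 = 186.940.
Rounded: 187; in hex, 0xBB.

0xBB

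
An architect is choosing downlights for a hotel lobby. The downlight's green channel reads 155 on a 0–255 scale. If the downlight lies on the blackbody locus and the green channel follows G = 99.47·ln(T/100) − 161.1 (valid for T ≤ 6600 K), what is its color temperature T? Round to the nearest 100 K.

ln t = (155 + 161.1) / 99.47 = 3.1778.
t = e^3.1778 = 23.995.
T = 100·t = 2399 K → 2400 K to the nearest 100 K.

2400 K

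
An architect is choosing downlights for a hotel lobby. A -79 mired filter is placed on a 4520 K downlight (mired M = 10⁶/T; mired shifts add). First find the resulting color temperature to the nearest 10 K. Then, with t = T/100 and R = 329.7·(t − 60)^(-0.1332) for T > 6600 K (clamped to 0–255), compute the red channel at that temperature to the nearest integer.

M_in = 10⁶/4520 = 221.24; M_out = 221.24 + (-79) = 142.24.
T_out = 10⁶/142.24 = 7030.4 K → 7030 K; t = 70.3.
R = 329.7·(70.3 − 60)^(-0.1332) = 329.7·10.3^(-0.1332) = 329.7·0.73298 = 241.662.
Rounded: 242.

242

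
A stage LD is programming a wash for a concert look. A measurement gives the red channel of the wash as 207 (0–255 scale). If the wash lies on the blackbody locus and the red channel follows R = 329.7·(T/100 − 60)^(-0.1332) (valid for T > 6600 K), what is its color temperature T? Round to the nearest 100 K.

9300 K

(t − 60)^(-0.1332) = 207/329.7 = 0.62784.
t − 60 = 0.62784^(1/-0.1332) = 0.62784^(-7.508) = 32.933, so t = 92.933.
T = 100·t = 9293 K → 9300 K to the nearest 100 K.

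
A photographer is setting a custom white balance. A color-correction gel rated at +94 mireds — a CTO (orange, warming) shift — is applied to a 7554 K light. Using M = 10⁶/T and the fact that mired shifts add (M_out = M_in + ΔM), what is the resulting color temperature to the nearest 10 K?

4420 K

M_in = 10⁶/7554 = 132.38 mireds.
M_out = 132.38 + (+94) = 226.38 mireds.
T_out = 10⁶/226.38 = 4417.3 K → 4420 K.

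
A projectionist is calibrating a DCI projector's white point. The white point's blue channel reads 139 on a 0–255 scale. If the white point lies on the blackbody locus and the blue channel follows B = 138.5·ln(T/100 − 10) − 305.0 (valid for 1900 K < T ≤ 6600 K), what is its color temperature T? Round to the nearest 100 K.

3500 K

ln(t − 10) = (139 + 305.0) / 138.5 = 3.2058.
t − 10 = e^3.2058 = 24.675, so t = 34.675.
T = 100·t = 3467 K → 3500 K to the nearest 100 K.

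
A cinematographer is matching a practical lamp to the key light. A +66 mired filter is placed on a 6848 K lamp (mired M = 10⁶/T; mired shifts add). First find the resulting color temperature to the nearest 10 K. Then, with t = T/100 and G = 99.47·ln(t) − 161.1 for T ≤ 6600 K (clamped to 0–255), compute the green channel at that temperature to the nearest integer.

222

M_in = 10⁶/6848 = 146.03; M_out = 146.03 + (+66) = 212.03.
T_out = 10⁶/212.03 = 4716.4 K → 4720 K; t = 47.2.
G = 99.47·ln 47.2 − 161.1 = 99.47·3.8544 − 161.1 = 222.297.
Rounded: 222.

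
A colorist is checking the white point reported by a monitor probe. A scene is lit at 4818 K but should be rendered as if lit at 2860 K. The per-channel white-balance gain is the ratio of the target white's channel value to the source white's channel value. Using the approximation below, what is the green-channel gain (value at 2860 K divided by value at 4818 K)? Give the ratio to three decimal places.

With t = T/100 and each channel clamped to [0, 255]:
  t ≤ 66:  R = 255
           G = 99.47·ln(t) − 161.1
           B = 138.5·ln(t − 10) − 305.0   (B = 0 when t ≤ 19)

0.769

At 4818 K (t = 48.18):
  G = 99.47·ln 48.18 − 161.1 = 99.47·3.8749 − 161.1 = 224.341.
At 2860 K (t = 28.6):
  G = 99.47·ln 28.6 − 161.1 = 99.47·3.3534 − 161.1 = 172.463.
Gain = 172.463 / 224.341 = 0.7688 → 0.769.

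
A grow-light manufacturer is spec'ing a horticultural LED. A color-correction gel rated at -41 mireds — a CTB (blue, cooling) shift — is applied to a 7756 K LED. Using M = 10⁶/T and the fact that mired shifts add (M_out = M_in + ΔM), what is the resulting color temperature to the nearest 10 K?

11370 K

M_in = 10⁶/7756 = 128.93 mireds.
M_out = 128.93 + (-41) = 87.93 mireds.
T_out = 10⁶/87.93 = 11372.4 K → 11370 K.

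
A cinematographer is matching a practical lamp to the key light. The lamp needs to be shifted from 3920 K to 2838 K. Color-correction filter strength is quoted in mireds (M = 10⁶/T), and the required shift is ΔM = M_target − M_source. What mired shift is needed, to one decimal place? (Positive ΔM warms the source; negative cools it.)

+97.3 mireds

M_source = 10⁶/3920 = 255.102; M_target = 10⁶/2838 = 352.361.
ΔM = 352.361 − 255.102 = 97.259 → +97.3 mireds, a warming shift.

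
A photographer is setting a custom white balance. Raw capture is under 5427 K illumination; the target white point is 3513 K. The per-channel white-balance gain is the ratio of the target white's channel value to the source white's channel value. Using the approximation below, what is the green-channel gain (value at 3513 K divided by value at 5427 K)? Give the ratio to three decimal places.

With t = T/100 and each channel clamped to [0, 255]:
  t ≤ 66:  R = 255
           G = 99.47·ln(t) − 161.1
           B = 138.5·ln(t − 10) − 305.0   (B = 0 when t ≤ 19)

At 5427 K (t = 54.27):
  G = 99.47·ln 54.27 − 161.1 = 99.47·3.9940 − 161.1 = 236.180.
At 3513 K (t = 35.13):
  G = 99.47·ln 35.13 − 161.1 = 99.47·3.5591 − 161.1 = 192.919.
Gain = 192.919 / 236.180 = 0.8168 → 0.817.

0.817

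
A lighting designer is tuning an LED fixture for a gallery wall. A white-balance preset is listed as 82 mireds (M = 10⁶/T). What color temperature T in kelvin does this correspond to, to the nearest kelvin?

T = 10⁶ / 82 = 12195.12 K → 12195 K.

12195 K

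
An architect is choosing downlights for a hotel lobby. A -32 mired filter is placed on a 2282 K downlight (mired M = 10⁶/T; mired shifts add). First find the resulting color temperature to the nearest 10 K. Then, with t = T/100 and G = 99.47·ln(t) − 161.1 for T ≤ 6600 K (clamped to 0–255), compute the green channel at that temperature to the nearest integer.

157

M_in = 10⁶/2282 = 438.21; M_out = 438.21 + (-32) = 406.21.
T_out = 10⁶/406.21 = 2461.8 K → 2460 K; t = 24.6.
G = 99.47·ln 24.6 − 161.1 = 99.47·3.2027 − 161.1 = 157.477.
Rounded: 157.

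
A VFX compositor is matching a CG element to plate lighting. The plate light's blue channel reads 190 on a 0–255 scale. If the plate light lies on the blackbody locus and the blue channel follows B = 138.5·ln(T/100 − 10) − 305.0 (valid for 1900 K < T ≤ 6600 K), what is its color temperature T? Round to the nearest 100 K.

ln(t − 10) = (190 + 305.0) / 138.5 = 3.5740.
t − 10 = e^3.5740 = 35.659, so t = 45.659.
T = 100·t = 4566 K → 4600 K to the nearest 100 K.

4600 K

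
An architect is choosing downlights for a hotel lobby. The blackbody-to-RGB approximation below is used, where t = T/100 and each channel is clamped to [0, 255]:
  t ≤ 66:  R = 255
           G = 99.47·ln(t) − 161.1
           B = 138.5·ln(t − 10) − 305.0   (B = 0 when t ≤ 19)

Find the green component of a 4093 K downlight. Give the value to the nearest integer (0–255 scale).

208

t = 4093/100 = 40.93; the t ≤ 66 branch applies.
G = 99.47·ln 40.93 − 161.1 = 99.47·3.7119 − 161.1 = 208.119.
Rounded: 208.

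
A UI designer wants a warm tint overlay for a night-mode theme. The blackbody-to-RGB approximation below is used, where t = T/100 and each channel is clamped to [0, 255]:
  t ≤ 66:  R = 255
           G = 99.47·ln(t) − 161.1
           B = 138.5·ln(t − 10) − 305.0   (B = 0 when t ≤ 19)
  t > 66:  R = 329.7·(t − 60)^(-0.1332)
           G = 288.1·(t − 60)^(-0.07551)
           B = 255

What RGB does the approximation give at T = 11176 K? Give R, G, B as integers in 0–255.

R=195, G=214, B=255

t = 11176/100 = 111.76; the t > 66 branch applies.
R = 329.7·(111.76 − 60)^(-0.1332) = 329.7·51.76^(-0.1332) = 329.7·0.59115 = 194.901.
G = 288.1·(111.76 − 60)^(-0.07551) = 288.1·51.76^(-0.07551) = 288.1·0.74229 = 213.855.
B = 255 by definition for t > 66.
Rounded: (195, 214, 255).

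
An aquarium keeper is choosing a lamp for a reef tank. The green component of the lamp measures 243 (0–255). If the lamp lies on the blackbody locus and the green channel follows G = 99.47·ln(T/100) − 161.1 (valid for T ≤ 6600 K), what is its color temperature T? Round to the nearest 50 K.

ln t = (243 + 161.1) / 99.47 = 4.0625.
t = e^4.0625 = 58.121.
T = 100·t = 5812 K → 5800 K to the nearest 50 K.

5800 K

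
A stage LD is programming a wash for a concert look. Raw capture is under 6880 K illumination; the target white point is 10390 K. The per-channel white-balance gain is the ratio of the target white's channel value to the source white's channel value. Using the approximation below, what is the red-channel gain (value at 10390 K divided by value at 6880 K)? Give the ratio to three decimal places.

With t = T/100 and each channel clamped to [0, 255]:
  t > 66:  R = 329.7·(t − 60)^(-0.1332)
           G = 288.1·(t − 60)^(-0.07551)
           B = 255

At 6880 K (t = 68.8):
  R = 329.7·(68.8 − 60)^(-0.1332) = 329.7·8.8^(-0.1332) = 329.7·0.74851 = 246.782.
At 10390 K (t = 103.9):
  R = 329.7·(103.9 − 60)^(-0.1332) = 329.7·43.9^(-0.1332) = 329.7·0.60426 = 199.224.
Gain = 199.224 / 246.782 = 0.8073 → 0.807.

0.807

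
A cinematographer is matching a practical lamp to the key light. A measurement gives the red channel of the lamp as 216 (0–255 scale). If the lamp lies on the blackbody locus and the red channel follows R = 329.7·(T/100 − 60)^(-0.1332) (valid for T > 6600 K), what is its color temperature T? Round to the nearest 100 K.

(t − 60)^(-0.1332) = 216/329.7 = 0.65514.
t − 60 = 0.65514^(1/-0.1332) = 0.65514^(-7.508) = 23.926, so t = 83.926.
T = 100·t = 8393 K → 8400 K to the nearest 100 K.

8400 K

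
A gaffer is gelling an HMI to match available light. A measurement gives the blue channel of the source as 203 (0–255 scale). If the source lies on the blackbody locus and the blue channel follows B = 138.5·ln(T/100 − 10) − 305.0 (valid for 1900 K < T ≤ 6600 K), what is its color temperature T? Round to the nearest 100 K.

4900 K

ln(t − 10) = (203 + 305.0) / 138.5 = 3.6679.
t − 10 = e^3.6679 = 39.168, so t = 49.168.
T = 100·t = 4917 K → 4900 K to the nearest 100 K.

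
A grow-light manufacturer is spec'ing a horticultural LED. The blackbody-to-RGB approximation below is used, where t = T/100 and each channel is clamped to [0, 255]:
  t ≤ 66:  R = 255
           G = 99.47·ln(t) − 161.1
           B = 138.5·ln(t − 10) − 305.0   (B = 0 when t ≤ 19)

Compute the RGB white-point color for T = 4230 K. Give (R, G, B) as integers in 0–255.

t = 4230/100 = 42.3; the t ≤ 66 branch applies.
R = 255 by definition for t ≤ 66.
G = 99.47·ln 42.3 − 161.1 = 99.47·3.7448 − 161.1 = 211.394.
B = 138.5·ln(42.3 − 10) − 305.0 = 138.5·ln 32.3 − 305.0 = 138.5·3.4751 − 305.0 = 176.297.
Rounded: (255, 211, 176).

(255, 211, 176)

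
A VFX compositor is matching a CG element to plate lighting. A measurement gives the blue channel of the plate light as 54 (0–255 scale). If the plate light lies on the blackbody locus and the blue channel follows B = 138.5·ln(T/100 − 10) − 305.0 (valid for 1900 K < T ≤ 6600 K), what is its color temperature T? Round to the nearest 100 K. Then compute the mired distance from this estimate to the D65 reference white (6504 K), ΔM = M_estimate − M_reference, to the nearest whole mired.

+281 mireds

ln(t − 10) = (54 + 305.0) / 138.5 = 2.5921.
t − 10 = e^2.5921 = 13.357, so t = 23.357.
T = 100·t = 2336 K → 2300 K to the nearest 100 K.
M_estimate = 10⁶/2300 = 434.78; M_reference = 10⁶/6504 = 153.75.
ΔM = 434.78 − 153.75 = 281.03 → +281 mireds.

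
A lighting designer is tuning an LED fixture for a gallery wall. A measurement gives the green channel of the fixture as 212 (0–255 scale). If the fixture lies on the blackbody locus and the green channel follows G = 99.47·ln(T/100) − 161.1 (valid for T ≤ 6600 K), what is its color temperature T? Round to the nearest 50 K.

ln t = (212 + 161.1) / 99.47 = 3.7509.
t = e^3.7509 = 42.559.
T = 100·t = 4256 K → 4250 K to the nearest 50 K.

4250 K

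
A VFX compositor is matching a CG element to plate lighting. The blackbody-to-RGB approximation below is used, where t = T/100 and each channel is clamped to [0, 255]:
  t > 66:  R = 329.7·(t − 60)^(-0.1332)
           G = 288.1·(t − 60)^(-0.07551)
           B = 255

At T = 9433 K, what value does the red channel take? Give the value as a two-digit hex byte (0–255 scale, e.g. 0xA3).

t = 9433/100 = 94.33; the t > 66 branch applies.
R = 329.7·(94.33 − 60)^(-0.1332) = 329.7·34.33^(-0.1332) = 329.7·0.62438 = 205.858.
Rounded: 206; in hex, 0xCE.

0xCE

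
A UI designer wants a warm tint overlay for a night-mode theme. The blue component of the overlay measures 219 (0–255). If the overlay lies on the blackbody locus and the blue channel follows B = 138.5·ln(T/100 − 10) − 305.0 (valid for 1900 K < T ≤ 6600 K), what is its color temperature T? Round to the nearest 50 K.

ln(t − 10) = (219 + 305.0) / 138.5 = 3.7834.
t − 10 = e^3.7834 = 43.965, so t = 53.965.
T = 100·t = 5396 K → 5400 K to the nearest 50 K.

5400 K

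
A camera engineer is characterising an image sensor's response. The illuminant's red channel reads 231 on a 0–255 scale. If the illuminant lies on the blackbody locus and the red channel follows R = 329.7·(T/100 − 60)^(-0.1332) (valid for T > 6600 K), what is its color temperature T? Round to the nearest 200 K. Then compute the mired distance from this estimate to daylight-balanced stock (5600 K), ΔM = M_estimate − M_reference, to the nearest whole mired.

-43 mireds

(t − 60)^(-0.1332) = 231/329.7 = 0.70064.
t − 60 = 0.70064^(1/-0.1332) = 0.70064^(-7.508) = 14.453, so t = 74.453.
T = 100·t = 7445 K → 7400 K to the nearest 200 K.
M_estimate = 10⁶/7400 = 135.14; M_reference = 10⁶/5600 = 178.57.
ΔM = 135.14 − 178.57 = -43.44 → -43 mireds.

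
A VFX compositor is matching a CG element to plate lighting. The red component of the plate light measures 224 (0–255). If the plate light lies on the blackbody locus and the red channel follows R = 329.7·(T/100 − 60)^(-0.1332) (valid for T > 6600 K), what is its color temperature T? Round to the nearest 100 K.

7800 K

(t − 60)^(-0.1332) = 224/329.7 = 0.67941.
t − 60 = 0.67941^(1/-0.1332) = 0.67941^(-7.508) = 18.209, so t = 78.209.
T = 100·t = 7821 K → 7800 K to the nearest 100 K.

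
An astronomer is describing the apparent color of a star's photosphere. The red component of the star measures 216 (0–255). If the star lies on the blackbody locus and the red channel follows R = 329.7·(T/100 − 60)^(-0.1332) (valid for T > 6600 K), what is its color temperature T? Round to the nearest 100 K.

8400 K

(t − 60)^(-0.1332) = 216/329.7 = 0.65514.
t − 60 = 0.65514^(1/-0.1332) = 0.65514^(-7.508) = 23.926, so t = 83.926.
T = 100·t = 8393 K → 8400 K to the nearest 100 K.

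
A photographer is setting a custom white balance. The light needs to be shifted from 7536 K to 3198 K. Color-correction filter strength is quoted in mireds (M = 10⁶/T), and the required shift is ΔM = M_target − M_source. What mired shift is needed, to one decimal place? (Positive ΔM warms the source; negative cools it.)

+180.0 mireds

M_source = 10⁶/7536 = 132.696; M_target = 10⁶/3198 = 312.695.
ΔM = 312.695 − 132.696 = 179.999 → +180.0 mireds, a warming shift.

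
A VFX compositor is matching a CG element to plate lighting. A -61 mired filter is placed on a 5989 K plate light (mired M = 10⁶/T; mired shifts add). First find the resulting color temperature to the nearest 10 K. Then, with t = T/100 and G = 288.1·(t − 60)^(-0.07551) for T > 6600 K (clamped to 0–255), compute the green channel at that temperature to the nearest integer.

221

M_in = 10⁶/5989 = 166.97; M_out = 166.97 + (-61) = 105.97.
T_out = 10⁶/105.97 = 9436.4 K → 9440 K; t = 94.4.
G = 288.1·(94.4 − 60)^(-0.07551) = 288.1·34.4^(-0.07551) = 288.1·0.76555 = 220.555.
Rounded: 221.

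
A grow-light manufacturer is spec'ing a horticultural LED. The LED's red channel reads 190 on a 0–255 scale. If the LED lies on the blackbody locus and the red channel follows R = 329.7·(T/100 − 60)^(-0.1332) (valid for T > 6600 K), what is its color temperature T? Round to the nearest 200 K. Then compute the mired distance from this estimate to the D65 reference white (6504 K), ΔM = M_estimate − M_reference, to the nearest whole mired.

(t − 60)^(-0.1332) = 190/329.7 = 0.57628.
t − 60 = 0.57628^(1/-0.1332) = 0.57628^(-7.508) = 62.667, so t = 122.667.
T = 100·t = 12267 K → 12200 K to the nearest 200 K.
M_estimate = 10⁶/12200 = 81.97; M_reference = 10⁶/6504 = 153.75.
ΔM = 81.97 − 153.75 = -71.78 → -72 mireds.

-72 mireds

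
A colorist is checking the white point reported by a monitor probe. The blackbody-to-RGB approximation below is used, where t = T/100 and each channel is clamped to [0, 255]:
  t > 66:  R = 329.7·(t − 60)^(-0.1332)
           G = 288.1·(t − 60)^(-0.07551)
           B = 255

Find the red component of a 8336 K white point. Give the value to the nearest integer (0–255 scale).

217

t = 8336/100 = 83.36; the t > 66 branch applies.
R = 329.7·(83.36 − 60)^(-0.1332) = 329.7·23.36^(-0.1332) = 329.7·0.65723 = 216.690.
Rounded: 217.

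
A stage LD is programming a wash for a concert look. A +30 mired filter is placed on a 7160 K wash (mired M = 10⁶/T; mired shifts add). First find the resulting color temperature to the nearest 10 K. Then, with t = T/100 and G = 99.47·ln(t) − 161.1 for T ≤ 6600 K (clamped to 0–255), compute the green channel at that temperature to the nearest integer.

244

M_in = 10⁶/7160 = 139.66; M_out = 139.66 + (+30) = 169.66.
T_out = 10⁶/169.66 = 5894.0 K → 5890 K; t = 58.9.
G = 99.47·ln 58.9 − 161.1 = 99.47·4.0758 − 161.1 = 244.324.
Rounded: 244.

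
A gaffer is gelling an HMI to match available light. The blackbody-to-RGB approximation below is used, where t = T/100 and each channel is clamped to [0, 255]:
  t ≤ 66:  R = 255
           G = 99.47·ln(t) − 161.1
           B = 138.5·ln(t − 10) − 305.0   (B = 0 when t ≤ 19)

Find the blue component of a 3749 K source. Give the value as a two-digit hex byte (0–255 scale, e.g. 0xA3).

t = 3749/100 = 37.49; the t ≤ 66 branch applies.
B = 138.5·ln(37.49 − 10) − 305.0 = 138.5·ln 27.49 − 305.0 = 138.5·3.3138 − 305.0 = 153.964.
Rounded: 154; in hex, 0x9A.

0x9A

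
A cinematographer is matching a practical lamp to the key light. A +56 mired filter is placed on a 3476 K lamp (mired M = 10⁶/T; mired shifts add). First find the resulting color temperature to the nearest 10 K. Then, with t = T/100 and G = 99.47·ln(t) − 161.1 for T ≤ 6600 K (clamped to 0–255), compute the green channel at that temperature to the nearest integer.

M_in = 10⁶/3476 = 287.69; M_out = 287.69 + (+56) = 343.69.
T_out = 10⁶/343.69 = 2909.6 K → 2910 K; t = 29.1.
G = 99.47·ln 29.1 − 161.1 = 99.47·3.3707 − 161.1 = 174.187.
Rounded: 174.

174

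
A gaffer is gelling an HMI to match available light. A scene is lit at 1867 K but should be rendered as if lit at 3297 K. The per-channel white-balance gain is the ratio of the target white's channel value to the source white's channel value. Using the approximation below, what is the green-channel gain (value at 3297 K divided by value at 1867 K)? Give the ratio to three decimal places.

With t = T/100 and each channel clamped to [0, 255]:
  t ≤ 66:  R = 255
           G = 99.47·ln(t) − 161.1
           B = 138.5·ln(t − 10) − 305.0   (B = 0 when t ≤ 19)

1.435

At 1867 K (t = 18.67):
  G = 99.47·ln 18.67 − 161.1 = 99.47·2.9269 − 161.1 = 130.041.
At 3297 K (t = 32.97):
  G = 99.47·ln 32.97 − 161.1 = 99.47·3.4956 − 161.1 = 186.607.
Gain = 186.607 / 130.041 = 1.4350 → 1.435.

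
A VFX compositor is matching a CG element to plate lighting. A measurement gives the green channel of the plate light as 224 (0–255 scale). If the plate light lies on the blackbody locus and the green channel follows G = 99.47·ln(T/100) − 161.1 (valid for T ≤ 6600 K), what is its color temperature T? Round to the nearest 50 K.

ln t = (224 + 161.1) / 99.47 = 3.8715.
t = e^3.8715 = 48.015.
T = 100·t = 4802 K → 4800 K to the nearest 50 K.

4800 K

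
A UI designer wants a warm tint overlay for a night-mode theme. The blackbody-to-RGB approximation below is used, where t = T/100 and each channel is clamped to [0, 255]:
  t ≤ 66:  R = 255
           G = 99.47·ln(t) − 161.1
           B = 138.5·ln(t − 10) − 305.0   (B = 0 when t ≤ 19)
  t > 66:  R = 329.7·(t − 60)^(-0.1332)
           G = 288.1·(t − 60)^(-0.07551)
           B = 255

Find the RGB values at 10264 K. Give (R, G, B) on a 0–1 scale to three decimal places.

(0.784, 0.851, 1.000)

t = 10264/100 = 102.64; the t > 66 branch applies.
R = 329.7·(102.64 − 60)^(-0.1332) = 329.7·42.64^(-0.1332) = 329.7·0.60661 = 199.999.
G = 288.1·(102.64 − 60)^(-0.07551) = 288.1·42.64^(-0.07551) = 288.1·0.75324 = 217.008.
B = 255 by definition for t > 66.
Dividing each by 255: (0.7843, 0.8510, 1.0000) → (0.784, 0.851, 1.000).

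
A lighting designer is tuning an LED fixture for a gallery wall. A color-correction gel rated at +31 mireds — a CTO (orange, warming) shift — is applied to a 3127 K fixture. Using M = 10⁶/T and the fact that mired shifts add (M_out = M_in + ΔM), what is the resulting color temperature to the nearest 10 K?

2850 K

M_in = 10⁶/3127 = 319.80 mireds.
M_out = 319.80 + (+31) = 350.80 mireds.
T_out = 10⁶/350.80 = 2850.7 K → 2850 K.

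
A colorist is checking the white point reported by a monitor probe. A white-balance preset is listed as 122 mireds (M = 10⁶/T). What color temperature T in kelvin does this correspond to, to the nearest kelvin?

T = 10⁶ / 122 = 8196.72 K → 8197 K.

8197 K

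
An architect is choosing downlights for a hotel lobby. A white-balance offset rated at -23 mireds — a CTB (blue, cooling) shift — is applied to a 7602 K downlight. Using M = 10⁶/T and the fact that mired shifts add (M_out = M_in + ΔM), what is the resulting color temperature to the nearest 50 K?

M_in = 10⁶/7602 = 131.54 mireds.
M_out = 131.54 + (-23) = 108.54 mireds.
T_out = 10⁶/108.54 = 9212.8 K → 9200 K.

9200 K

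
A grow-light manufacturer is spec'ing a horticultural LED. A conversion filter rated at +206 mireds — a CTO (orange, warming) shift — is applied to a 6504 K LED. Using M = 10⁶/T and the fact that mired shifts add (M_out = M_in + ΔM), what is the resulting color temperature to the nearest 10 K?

M_in = 10⁶/6504 = 153.75 mireds.
M_out = 153.75 + (+206) = 359.75 mireds.
T_out = 10⁶/359.75 = 2779.7 K → 2780 K.

2780 K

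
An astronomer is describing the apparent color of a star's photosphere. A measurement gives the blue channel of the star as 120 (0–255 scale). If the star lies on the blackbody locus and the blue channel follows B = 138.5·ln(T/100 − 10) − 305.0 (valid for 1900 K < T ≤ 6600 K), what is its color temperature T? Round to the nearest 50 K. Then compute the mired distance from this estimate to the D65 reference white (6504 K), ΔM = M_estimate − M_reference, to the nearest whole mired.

ln(t − 10) = (120 + 305.0) / 138.5 = 3.0686.
t − 10 = e^3.0686 = 21.512, so t = 31.512.
T = 100·t = 3151 K → 3150 K to the nearest 50 K.
M_estimate = 10⁶/3150 = 317.46; M_reference = 10⁶/6504 = 153.75.
ΔM = 317.46 − 153.75 = 163.71 → +164 mireds.

+164 mireds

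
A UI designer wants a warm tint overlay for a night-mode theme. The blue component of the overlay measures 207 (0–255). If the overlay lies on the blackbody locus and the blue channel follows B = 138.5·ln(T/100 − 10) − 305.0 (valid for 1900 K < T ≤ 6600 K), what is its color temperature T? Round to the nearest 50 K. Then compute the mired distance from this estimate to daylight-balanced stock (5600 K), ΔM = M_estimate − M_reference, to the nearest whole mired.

+19 mireds

ln(t − 10) = (207 + 305.0) / 138.5 = 3.6968.
t − 10 = e^3.6968 = 40.316, so t = 50.316.
T = 100·t = 5032 K → 5050 K to the nearest 50 K.
M_estimate = 10⁶/5050 = 198.02; M_reference = 10⁶/5600 = 178.57.
ΔM = 198.02 − 178.57 = 19.45 → +19 mireds.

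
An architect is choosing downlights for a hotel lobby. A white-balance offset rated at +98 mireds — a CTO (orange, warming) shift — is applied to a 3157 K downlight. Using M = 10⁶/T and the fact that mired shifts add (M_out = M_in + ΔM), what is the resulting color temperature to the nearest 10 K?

M_in = 10⁶/3157 = 316.76 mireds.
M_out = 316.76 + (+98) = 414.76 mireds.
T_out = 10⁶/414.76 = 2411.1 K → 2410 K.

2410 K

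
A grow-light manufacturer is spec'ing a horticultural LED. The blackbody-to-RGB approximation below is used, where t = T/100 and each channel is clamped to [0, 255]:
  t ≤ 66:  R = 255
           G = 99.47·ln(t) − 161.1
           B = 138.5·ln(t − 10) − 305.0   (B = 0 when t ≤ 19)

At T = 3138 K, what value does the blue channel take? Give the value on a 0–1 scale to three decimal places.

t = 3138/100 = 31.38; the t ≤ 66 branch applies.
B = 138.5·ln(31.38 − 10) − 305.0 = 138.5·ln 21.38 − 305.0 = 138.5·3.0625 − 305.0 = 119.150.
On a 0–1 scale: 119.150/255 = 0.4673 → 0.467.

0.467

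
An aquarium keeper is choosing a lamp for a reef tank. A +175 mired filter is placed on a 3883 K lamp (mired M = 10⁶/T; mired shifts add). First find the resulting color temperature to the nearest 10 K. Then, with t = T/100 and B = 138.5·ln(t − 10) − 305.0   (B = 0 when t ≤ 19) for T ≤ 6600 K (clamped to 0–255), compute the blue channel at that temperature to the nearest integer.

M_in = 10⁶/3883 = 257.53; M_out = 257.53 + (+175) = 432.53.
T_out = 10⁶/432.53 = 2312.0 K → 2310 K; t = 23.1.
B = 138.5·ln(23.1 − 10) − 305.0 = 138.5·ln 13.1 − 305.0 = 138.5·2.5726 − 305.0 = 51.307.
Rounded: 51.

51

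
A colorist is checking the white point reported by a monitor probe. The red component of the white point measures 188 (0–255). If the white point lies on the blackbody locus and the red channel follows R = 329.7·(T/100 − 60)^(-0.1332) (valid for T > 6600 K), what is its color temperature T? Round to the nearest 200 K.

12800 K

(t − 60)^(-0.1332) = 188/329.7 = 0.57022.
t − 60 = 0.57022^(1/-0.1332) = 0.57022^(-7.508) = 67.848, so t = 127.848.
T = 100·t = 12785 K → 12800 K to the nearest 200 K.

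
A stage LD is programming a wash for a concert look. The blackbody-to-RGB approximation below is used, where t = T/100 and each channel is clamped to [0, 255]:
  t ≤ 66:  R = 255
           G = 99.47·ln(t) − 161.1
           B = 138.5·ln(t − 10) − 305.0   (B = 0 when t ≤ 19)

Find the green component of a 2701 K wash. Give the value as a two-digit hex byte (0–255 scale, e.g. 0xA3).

0xA7

t = 2701/100 = 27.01; the t ≤ 66 branch applies.
G = 99.47·ln 27.01 − 161.1 = 99.47·3.2962 − 161.1 = 166.774.
Rounded: 167; in hex, 0xA7.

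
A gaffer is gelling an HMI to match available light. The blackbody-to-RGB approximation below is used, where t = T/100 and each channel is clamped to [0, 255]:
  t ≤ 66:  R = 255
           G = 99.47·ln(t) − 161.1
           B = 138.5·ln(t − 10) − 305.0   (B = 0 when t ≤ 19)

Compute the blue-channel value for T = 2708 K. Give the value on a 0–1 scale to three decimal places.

t = 2708/100 = 27.08; the t ≤ 66 branch applies.
B = 138.5·ln(27.08 − 10) − 305.0 = 138.5·ln 17.08 − 305.0 = 138.5·2.8379 − 305.0 = 88.050.
On a 0–1 scale: 88.050/255 = 0.3453 → 0.345.

0.345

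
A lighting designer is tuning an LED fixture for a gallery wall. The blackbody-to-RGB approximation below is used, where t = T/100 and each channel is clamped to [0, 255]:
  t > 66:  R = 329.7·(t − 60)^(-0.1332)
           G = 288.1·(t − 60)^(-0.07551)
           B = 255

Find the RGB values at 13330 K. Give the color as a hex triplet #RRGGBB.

#BAD0FF

t = 13330/100 = 133.3; the t > 66 branch applies.
R = 329.7·(133.3 − 60)^(-0.1332) = 329.7·73.3^(-0.1332) = 329.7·0.56438 = 186.075.
G = 288.1·(133.3 − 60)^(-0.07551) = 288.1·73.3^(-0.07551) = 288.1·0.72305 = 208.310.
B = 255 by definition for t > 66.
Rounded: (186, 208, 255).
In hex: #BAD0FF.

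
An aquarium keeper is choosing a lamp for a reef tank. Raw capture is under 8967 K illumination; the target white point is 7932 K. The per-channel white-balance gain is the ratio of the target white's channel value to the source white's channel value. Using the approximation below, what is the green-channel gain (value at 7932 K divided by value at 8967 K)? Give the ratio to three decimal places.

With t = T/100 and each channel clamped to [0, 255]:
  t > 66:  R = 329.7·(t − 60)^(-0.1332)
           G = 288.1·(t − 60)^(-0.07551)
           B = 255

1.033

At 8967 K (t = 89.67):
  G = 288.1·(89.67 − 60)^(-0.07551) = 288.1·29.67^(-0.07551) = 288.1·0.77415 = 223.033.
At 7932 K (t = 79.32):
  G = 288.1·(79.32 − 60)^(-0.07551) = 288.1·19.32^(-0.07551) = 288.1·0.79964 = 230.376.
Gain = 230.376 / 223.033 = 1.0329 → 1.033.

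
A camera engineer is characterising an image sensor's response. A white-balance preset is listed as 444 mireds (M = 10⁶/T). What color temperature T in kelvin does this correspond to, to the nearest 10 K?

2250 K

T = 10⁶ / 444 = 2252.25 K → 2250 K.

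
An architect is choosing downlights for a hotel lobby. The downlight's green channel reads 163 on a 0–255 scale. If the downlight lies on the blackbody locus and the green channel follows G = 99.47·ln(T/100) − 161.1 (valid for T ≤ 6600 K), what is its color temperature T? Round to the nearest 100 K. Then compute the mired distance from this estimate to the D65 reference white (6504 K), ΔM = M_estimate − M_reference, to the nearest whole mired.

+231 mireds

ln t = (163 + 161.1) / 99.47 = 3.2583.
t = e^3.2583 = 26.004.
T = 100·t = 2600 K → 2600 K to the nearest 100 K.
M_estimate = 10⁶/2600 = 384.62; M_reference = 10⁶/6504 = 153.75.
ΔM = 384.62 − 153.75 = 230.86 → +231 mireds.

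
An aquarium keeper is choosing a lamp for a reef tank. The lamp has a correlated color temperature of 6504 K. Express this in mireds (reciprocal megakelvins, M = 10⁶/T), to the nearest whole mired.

M = 10⁶ / 6504 = 153.752 → 154 mireds.

154 mireds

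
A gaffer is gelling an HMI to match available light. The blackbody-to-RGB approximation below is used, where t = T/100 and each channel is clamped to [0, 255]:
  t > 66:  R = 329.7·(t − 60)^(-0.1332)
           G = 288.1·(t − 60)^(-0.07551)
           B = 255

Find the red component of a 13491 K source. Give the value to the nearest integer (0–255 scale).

186

t = 13491/100 = 134.91; the t > 66 branch applies.
R = 329.7·(134.91 − 60)^(-0.1332) = 329.7·74.91^(-0.1332) = 329.7·0.56274 = 185.537.
Rounded: 186.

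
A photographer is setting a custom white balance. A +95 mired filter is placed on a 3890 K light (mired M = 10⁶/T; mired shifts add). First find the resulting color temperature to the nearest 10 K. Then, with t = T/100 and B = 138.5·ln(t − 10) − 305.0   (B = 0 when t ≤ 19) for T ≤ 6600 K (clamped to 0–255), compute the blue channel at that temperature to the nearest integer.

98

M_in = 10⁶/3890 = 257.07; M_out = 257.07 + (+95) = 352.07.
T_out = 10⁶/352.07 = 2840.3 K → 2840 K; t = 28.4.
B = 138.5·ln(28.4 − 10) − 305.0 = 138.5·ln 18.4 − 305.0 = 138.5·2.9124 − 305.0 = 98.361.
Rounded: 98.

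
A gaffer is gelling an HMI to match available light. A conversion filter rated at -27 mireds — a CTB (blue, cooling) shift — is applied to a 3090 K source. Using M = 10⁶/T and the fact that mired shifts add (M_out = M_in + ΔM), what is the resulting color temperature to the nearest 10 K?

M_in = 10⁶/3090 = 323.62 mireds.
M_out = 323.62 + (-27) = 296.62 mireds.
T_out = 10⁶/296.62 = 3371.3 K → 3370 K.

3370 K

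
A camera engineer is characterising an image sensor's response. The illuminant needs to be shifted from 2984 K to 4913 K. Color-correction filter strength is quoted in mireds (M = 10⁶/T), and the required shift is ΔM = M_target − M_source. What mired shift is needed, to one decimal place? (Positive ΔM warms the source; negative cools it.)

M_source = 10⁶/2984 = 335.121; M_target = 10⁶/4913 = 203.542.
ΔM = 203.542 − 335.121 = -131.579 → -131.6 mireds, a cooling shift.

-131.6 mireds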